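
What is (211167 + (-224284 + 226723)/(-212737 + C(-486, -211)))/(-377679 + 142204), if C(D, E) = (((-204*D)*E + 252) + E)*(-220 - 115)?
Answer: -295961833913499/330030794776960 ≈ -0.89677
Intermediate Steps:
C(D, E) = -84420 - 335*E + 68340*D*E (C(D, E) = ((-204*D*E + 252) + E)*(-335) = ((252 - 204*D*E) + E)*(-335) = (252 + E - 204*D*E)*(-335) = -84420 - 335*E + 68340*D*E)
(211167 + (-224284 + 226723)/(-212737 + C(-486, -211)))/(-377679 + 142204) = (211167 + (-224284 + 226723)/(-212737 + (-84420 - 335*(-211) + 68340*(-486)*(-211))))/(-377679 + 142204) = (211167 + 2439/(-212737 + (-84420 + 70685 + 7007993640)))/(-235475) = (211167 + 2439/(-212737 + 7007979905))*(-1/235475) = (211167 + 2439/7007767168)*(-1/235475) = (1479809169567495/7007767168)*(-1/235475) = -295961833913499/330030794776960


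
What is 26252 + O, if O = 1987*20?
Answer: 65992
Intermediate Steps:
O = 39740
26252 + O = 26252 + 39740 = 65992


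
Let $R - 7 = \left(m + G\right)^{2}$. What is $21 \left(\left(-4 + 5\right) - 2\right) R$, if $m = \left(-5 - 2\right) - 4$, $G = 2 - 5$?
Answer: $-4263$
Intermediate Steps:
$G = -3$
$m = -11$ ($m = -7 - 4 = -11$)
$R = 203$ ($R = 7 + \left(-11 - 3\right)^{2} = 7 + \left(-14\right)^{2} = 7 + 196 = 203$)
$21 \left(\left(-4 + 5\right) - 2\right) R = 21 \left(\left(-4 + 5\right) - 2\right) 203 = 21 \left(1 - 2\right) 203 = 21 \left(-1\right) 203 = \left(-21\right) 203 = -4263$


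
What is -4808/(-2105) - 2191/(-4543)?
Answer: 3779257/1366145 ≈ 2.7664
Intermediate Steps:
-4808/(-2105) - 2191/(-4543) = -4808*(-1/2105) - 2191*(-1/4543) = 4808/2105 + 313/649 = 3779257/1366145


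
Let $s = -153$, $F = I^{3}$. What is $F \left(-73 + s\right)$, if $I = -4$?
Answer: $14464$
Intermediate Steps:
$F = -64$ ($F = \left(-4\right)^{3} = -64$)
$F \left(-73 + s\right) = - 64 \left(-73 - 153\right) = \left(-64\right) \left(-226\right) = 14464$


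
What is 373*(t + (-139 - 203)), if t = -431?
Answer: -288329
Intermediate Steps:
373*(t + (-139 - 203)) = 373*(-431 + (-139 - 203)) = 373*(-431 - 342) = 373*(-773) = -288329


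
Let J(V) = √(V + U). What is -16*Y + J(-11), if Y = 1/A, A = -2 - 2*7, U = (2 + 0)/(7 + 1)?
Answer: 1 + I*√43/2 ≈ 1.0 + 3.2787*I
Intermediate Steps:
U = ¼ (U = 2/8 = 2*(⅛) = ¼ ≈ 0.25000)
A = -16 (A = -2 - 14 = -16)
J(V) = √(¼ + V) (J(V) = √(V + ¼) = √(¼ + V))
Y = -1/16 (Y = 1/(-16) = -1/16 ≈ -0.062500)
-16*Y + J(-11) = -16*(-1/16) + √(1 + 4*(-11))/2 = 1 + √(1 - 44)/2 = 1 + √(-43)/2 = 1 + (I*√43)/2 = 1 + I*√43/2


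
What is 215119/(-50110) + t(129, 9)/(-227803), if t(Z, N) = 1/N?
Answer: -441042832123/102736874970 ≈ -4.2929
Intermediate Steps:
215119/(-50110) + t(129, 9)/(-227803) = 215119/(-50110) + 1/(9*(-227803)) = 215119*(-1/50110) + (1/9)*(-1/227803) = -215119/50110 - 1/2050227 = -441042832123/102736874970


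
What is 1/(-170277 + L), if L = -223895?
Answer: -1/394172 ≈ -2.5370e-6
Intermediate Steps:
1/(-170277 + L) = 1/(-170277 - 223895) = 1/(-394172) = -1/394172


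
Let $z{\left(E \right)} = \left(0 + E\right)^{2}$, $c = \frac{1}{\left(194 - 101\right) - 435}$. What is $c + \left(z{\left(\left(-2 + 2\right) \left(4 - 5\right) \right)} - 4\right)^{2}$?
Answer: $\frac{5471}{342} \approx 15.997$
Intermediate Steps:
$c = - \frac{1}{342}$ ($c = \frac{1}{\left(194 - 101\right) - 435} = \frac{1}{93 - 435} = \frac{1}{-342} = - \frac{1}{342} \approx -0.002924$)
$z{\left(E \right)} = E^{2}$
$c + \left(z{\left(\left(-2 + 2\right) \left(4 - 5\right) \right)} - 4\right)^{2} = - \frac{1}{342} + \left(\left(\left(-2 + 2\right) \left(4 - 5\right)\right)^{2} - 4\right)^{2} = - \frac{1}{342} + \left(\left(0 \left(-1\right)\right)^{2} - 4\right)^{2} = - \frac{1}{342} + \left(0^{2} - 4\right)^{2} = - \frac{1}{342} + \left(0 - 4\right)^{2} = - \frac{1}{342} + \left(-4\right)^{2} = - \frac{1}{342} + 16 = \frac{5471}{342}$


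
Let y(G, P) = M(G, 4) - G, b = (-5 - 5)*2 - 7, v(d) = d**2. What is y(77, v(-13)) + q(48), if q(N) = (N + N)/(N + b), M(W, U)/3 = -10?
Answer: -717/7 ≈ -102.43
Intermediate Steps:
M(W, U) = -30 (M(W, U) = 3*(-10) = -30)
b = -27 (b = -10*2 - 7 = -20 - 7 = -27)
y(G, P) = -30 - G
q(N) = 2*N/(-27 + N) (q(N) = (N + N)/(N - 27) = (2*N)/(-27 + N) = 2*N/(-27 + N))
y(77, v(-13)) + q(48) = (-30 - 1*77) + 2*48/(-27 + 48) = (-30 - 77) + 2*48/21 = -107 + 2*48*(1/21) = -107 + 32/7 = -717/7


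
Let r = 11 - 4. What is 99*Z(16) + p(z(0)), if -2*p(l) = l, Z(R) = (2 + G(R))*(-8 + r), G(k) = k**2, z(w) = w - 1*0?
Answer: -25542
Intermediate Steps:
z(w) = w (z(w) = w + 0 = w)
r = 7
Z(R) = -2 - R**2 (Z(R) = (2 + R**2)*(-8 + 7) = (2 + R**2)*(-1) = -2 - R**2)
p(l) = -l/2
99*Z(16) + p(z(0)) = 99*(-2 - 1*16**2) - 1/2*0 = 99*(-2 - 1*256) + 0 = 99*(-2 - 256) + 0 = 99*(-258) + 0 = -25542 + 0 = -25542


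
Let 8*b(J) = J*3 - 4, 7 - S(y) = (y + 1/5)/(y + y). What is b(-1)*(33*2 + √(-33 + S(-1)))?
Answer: -231/4 - 7*I*√165/20 ≈ -57.75 - 4.4958*I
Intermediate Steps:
S(y) = 7 - (⅕ + y)/(2*y) (S(y) = 7 - (y + 1/5)/(y + y) = 7 - (y + ⅕)/(2*y) = 7 - (⅕ + y)*1/(2*y) = 7 - (⅕ + y)/(2*y))
b(J) = -½ + 3*J/8 (b(J) = (J*3 - 4)/8 = (3*J - 4)/8 = (-4 + 3*J)/8 = -½ + 3*J/8)
b(-1)*(33*2 + √(-33 + S(-1))) = (-½ + (3/8)*(-1))*(33*2 + √(-33 + (⅒)*(-1 + 65*(-1))/(-1))) = (-½ - 3/8)*(66 + √(-33 + (⅒)*(-1)*(-1 - 65))) = -7*(66 + √(-33 + (⅒)*(-1)*(-66)))/8 = -7*(66 + √(-33 + 33/5))/8 = -7*(66 + √(-132/5))/8 = -7*(66 + 2*I*√165/5)/8 = -231/4 - 7*I*√165/20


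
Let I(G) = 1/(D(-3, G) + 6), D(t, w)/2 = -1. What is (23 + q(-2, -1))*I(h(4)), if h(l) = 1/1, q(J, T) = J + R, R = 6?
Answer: 27/4 ≈ 6.7500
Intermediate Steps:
q(J, T) = 6 + J (q(J, T) = J + 6 = 6 + J)
D(t, w) = -2 (D(t, w) = 2*(-1) = -2)
h(l) = 1
I(G) = ¼ (I(G) = 1/(-2 + 6) = 1/4 = ¼)
(23 + q(-2, -1))*I(h(4)) = (23 + (6 - 2))*(¼) = (23 + 4)*(¼) = 27*(¼) = 27/4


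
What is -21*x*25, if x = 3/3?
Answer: -525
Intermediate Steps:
x = 1 (x = 3*(1/3) = 1)
-21*x*25 = -21*1*25 = -21*25 = -525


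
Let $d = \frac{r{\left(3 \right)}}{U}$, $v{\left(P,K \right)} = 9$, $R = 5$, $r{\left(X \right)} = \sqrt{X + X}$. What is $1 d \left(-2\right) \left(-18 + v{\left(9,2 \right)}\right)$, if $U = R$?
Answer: $\frac{18 \sqrt{6}}{5} \approx 8.8182$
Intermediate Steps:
$r{\left(X \right)} = \sqrt{2} \sqrt{X}$ ($r{\left(X \right)} = \sqrt{2 X} = \sqrt{2} \sqrt{X}$)
$U = 5$
$d = \frac{\sqrt{6}}{5}$ ($d = \frac{\sqrt{2} \sqrt{3}}{5} = \sqrt{6} \cdot \frac{1}{5} = \frac{\sqrt{6}}{5} \approx 0.4899$)
$1 d \left(-2\right) \left(-18 + v{\left(9,2 \right)}\right) = 1 \frac{\sqrt{6}}{5} \left(-2\right) \left(-18 + 9\right) = \frac{\sqrt{6}}{5} \left(-2\right) \left(-9\right) = - \frac{2 \sqrt{6}}{5} \left(-9\right) = \frac{18 \sqrt{6}}{5}$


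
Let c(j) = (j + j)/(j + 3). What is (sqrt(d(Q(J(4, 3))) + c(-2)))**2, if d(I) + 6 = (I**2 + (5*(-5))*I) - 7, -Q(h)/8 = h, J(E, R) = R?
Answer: 1159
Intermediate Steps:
Q(h) = -8*h
d(I) = -13 + I**2 - 25*I (d(I) = -6 + ((I**2 + (5*(-5))*I) - 7) = -6 + ((I**2 - 25*I) - 7) = -6 + (-7 + I**2 - 25*I) = -13 + I**2 - 25*I)
c(j) = 2*j/(3 + j) (c(j) = (2*j)/(3 + j) = 2*j/(3 + j))
(sqrt(d(Q(J(4, 3))) + c(-2)))**2 = (sqrt((-13 + (-8*3)**2 - (-200)*3) + 2*(-2)/(3 - 2)))**2 = (sqrt((-13 + (-24)**2 - 25*(-24)) + 2*(-2)/1))**2 = (sqrt((-13 + 576 + 600) + 2*(-2)*1))**2 = (sqrt(1163 - 4))**2 = (sqrt(1159))**2 = 1159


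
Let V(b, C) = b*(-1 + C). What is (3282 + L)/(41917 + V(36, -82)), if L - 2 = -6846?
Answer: -3562/38929 ≈ -0.091500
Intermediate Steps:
L = -6844 (L = 2 - 6846 = -6844)
(3282 + L)/(41917 + V(36, -82)) = (3282 - 6844)/(41917 + 36*(-1 - 82)) = -3562/(41917 + 36*(-83)) = -3562/(41917 - 2988) = -3562/38929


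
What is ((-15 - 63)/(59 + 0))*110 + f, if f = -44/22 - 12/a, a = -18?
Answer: -25976/177 ≈ -146.76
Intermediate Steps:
f = -4/3 (f = -44/22 - 12/(-18) = -44*1/22 - 12*(-1/18) = -2 + 2/3 = -4/3 ≈ -1.3333)
((-15 - 63)/(59 + 0))*110 + f = ((-15 - 63)/(59 + 0))*110 - 4/3 = -78/59*110 - 4/3 = -8580/59 - 4/3 = -25976/177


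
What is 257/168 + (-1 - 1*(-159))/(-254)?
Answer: 19367/21336 ≈ 0.90771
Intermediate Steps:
257/168 + (-1 - 1*(-159))/(-254) = 257*(1/168) + (-1 + 159)*(-1/254) = 257/168 + 158*(-1/254) = 257/168 - 79/127 = 19367/21336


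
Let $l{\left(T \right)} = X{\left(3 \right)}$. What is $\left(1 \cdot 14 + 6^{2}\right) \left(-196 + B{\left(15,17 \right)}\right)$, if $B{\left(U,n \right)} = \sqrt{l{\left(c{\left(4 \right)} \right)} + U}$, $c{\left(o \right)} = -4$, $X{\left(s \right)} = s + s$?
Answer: $-9800 + 50 \sqrt{21} \approx -9570.9$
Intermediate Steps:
$X{\left(s \right)} = 2 s$
$l{\left(T \right)} = 6$ ($l{\left(T \right)} = 2 \cdot 3 = 6$)
$B{\left(U,n \right)} = \sqrt{6 + U}$
$\left(1 \cdot 14 + 6^{2}\right) \left(-196 + B{\left(15,17 \right)}\right) = \left(1 \cdot 14 + 6^{2}\right) \left(-196 + \sqrt{6 + 15}\right) = \left(14 + 36\right) \left(-196 + \sqrt{21}\right) = 50 \left(-196 + \sqrt{21}\right) = -9800 + 50 \sqrt{21}$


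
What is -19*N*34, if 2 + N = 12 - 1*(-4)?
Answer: -9044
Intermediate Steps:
N = 14 (N = -2 + (12 - 1*(-4)) = -2 + (12 + 4) = -2 + 16 = 14)
-19*N*34 = -19*14*34 = -266*34 = -9044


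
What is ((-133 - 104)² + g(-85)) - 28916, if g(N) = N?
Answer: 27168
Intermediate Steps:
((-133 - 104)² + g(-85)) - 28916 = ((-133 - 104)² - 85) - 28916 = ((-237)² - 85) - 28916 = (56169 - 85) - 28916 = 56084 - 28916 = 27168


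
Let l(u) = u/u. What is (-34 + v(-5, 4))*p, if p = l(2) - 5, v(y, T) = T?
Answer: 120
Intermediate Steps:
l(u) = 1
p = -4 (p = 1 - 5 = -4)
(-34 + v(-5, 4))*p = (-34 + 4)*(-4) = -30*(-4) = 120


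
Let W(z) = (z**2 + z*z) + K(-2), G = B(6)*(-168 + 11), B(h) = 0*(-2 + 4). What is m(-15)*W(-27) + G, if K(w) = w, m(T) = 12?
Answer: 17472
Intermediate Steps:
B(h) = 0 (B(h) = 0*2 = 0)
G = 0 (G = 0*(-168 + 11) = 0*(-157) = 0)
W(z) = -2 + 2*z**2 (W(z) = (z**2 + z*z) - 2 = (z**2 + z**2) - 2 = 2*z**2 - 2 = -2 + 2*z**2)
m(-15)*W(-27) + G = 12*(-2 + 2*(-27)**2) + 0 = 12*(-2 + 2*729) + 0 = 12*(-2 + 1458) + 0 = 12*1456 + 0 = 17472 + 0 = 17472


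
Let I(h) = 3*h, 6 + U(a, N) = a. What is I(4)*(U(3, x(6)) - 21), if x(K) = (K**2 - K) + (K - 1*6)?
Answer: -288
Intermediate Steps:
x(K) = -6 + K**2 (x(K) = (K**2 - K) + (K - 6) = (K**2 - K) + (-6 + K) = -6 + K**2)
U(a, N) = -6 + a
I(4)*(U(3, x(6)) - 21) = (3*4)*((-6 + 3) - 21) = 12*(-3 - 21) = 12*(-24) = -288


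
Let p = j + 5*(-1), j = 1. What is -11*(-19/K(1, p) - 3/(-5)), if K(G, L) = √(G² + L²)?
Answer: -33/5 + 209*√17/17 ≈ 44.090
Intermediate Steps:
p = -4 (p = 1 + 5*(-1) = 1 - 5 = -4)
-11*(-19/K(1, p) - 3/(-5)) = -11*(-19/√(1² + (-4)²) - 3/(-5)) = -11*(-19/√(1 + 16) - 3*(-⅕)) = -11*(-19*√17/17 + ⅗) = -11*(⅗ - 19*√17/17) = -33/5 + 209*√17/17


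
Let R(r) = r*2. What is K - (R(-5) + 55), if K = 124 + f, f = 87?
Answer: 166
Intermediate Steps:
R(r) = 2*r
K = 211 (K = 124 + 87 = 211)
K - (R(-5) + 55) = 211 - (2*(-5) + 55) = 211 - (-10 + 55) = 211 - 1*45 = 211 - 45 = 166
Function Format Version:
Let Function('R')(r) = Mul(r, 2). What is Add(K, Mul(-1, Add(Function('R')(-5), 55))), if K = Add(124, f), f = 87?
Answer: 166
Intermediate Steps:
Function('R')(r) = Mul(2, r)
K = 211 (K = Add(124, 87) = 211)
Add(K, Mul(-1, Add(Function('R')(-5), 55))) = Add(211, Mul(-1, Add(Mul(2, -5), 55))) = Add(211, Mul(-1, Add(-10, 55))) = Add(211, Mul(-1, 45)) = Add(211, -45) = 166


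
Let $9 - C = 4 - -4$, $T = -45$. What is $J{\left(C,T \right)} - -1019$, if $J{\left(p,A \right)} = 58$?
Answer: $1077$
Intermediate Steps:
$C = 1$ ($C = 9 - \left(4 - -4\right) = 9 - \left(4 + 4\right) = 9 - 8 = 1$)
$J{\left(C,T \right)} - -1019 = 58 - -1019 = 58 + 1019 = 1077$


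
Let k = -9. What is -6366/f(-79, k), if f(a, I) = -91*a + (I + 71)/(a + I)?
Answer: -280104/316285 ≈ -0.88561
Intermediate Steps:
f(a, I) = -91*a + (71 + I)/(I + a)
-6366/f(-79, k) = -6366*(-9 - 79)/(71 - 9 - 91*(-79)**2 - 91*(-9)*(-79)) = -6366*(-88/(71 - 9 - 91*6241 - 64701)) = -6366*(-88/(71 - 9 - 567931 - 64701)) = -6366/((-1/88*(-632570))) = -6366/316285/44 = -6366*44/316285 = -280104/316285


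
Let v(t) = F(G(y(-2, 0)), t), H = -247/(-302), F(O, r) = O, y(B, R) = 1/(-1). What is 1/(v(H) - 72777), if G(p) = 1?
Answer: -1/72776 ≈ -1.3741e-5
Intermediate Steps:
y(B, R) = -1
H = 247/302 (H = -247*(-1/302) = 247/302 ≈ 0.81788)
v(t) = 1
1/(v(H) - 72777) = 1/(1 - 72777) = 1/(-72776) = -1/72776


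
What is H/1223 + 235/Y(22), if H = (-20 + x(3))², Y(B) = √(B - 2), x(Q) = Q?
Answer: 289/1223 + 47*√5/2 ≈ 52.784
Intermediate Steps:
Y(B) = √(-2 + B)
H = 289 (H = (-20 + 3)² = (-17)² = 289)
H/1223 + 235/Y(22) = 289/1223 + 235/(√(-2 + 22)) = 289*(1/1223) + 235/(√20) = 289/1223 + 235/((2*√5)) = 289/1223 + 235*(√5/10) = 289/1223 + 47*√5/2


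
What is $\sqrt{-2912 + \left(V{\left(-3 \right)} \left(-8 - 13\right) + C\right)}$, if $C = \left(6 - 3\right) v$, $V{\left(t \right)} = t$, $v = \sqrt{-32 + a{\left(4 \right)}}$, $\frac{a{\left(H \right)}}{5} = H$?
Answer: $\sqrt{-2849 + 6 i \sqrt{3}} \approx 0.09735 + 53.376 i$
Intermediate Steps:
$a{\left(H \right)} = 5 H$
$v = 2 i \sqrt{3}$ ($v = \sqrt{-32 + 5 \cdot 4} = \sqrt{-32 + 20} = \sqrt{-12} = 2 i \sqrt{3} \approx 3.4641 i$)
$C = 6 i \sqrt{3}$ ($C = \left(6 - 3\right) 2 i \sqrt{3} = 3 \cdot 2 i \sqrt{3} = 6 i \sqrt{3} \approx 10.392 i$)
$\sqrt{-2912 + \left(V{\left(-3 \right)} \left(-8 - 13\right) + C\right)} = \sqrt{-2912 - \left(3 \left(-8 - 13\right) - 6 i \sqrt{3}\right)} = \sqrt{-2912 + \left(\left(-3\right) \left(-21\right) + 6 i \sqrt{3}\right)} = \sqrt{-2912 + \left(63 + 6 i \sqrt{3}\right)} = \sqrt{-2849 + 6 i \sqrt{3}}$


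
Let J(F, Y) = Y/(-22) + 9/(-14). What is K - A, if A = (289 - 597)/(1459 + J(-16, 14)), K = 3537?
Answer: 794065025/224489 ≈ 3537.2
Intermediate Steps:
J(F, Y) = -9/14 - Y/22 (J(F, Y) = Y*(-1/22) + 9*(-1/14) = -Y/22 - 9/14 = -9/14 - Y/22)
A = -47432/224489 (A = (289 - 597)/(1459 + (-9/14 - 1/22*14)) = -308/(1459 + (-9/14 - 7/11)) = -308/(1459 - 197/154) = -308/224489/154 = -308*154/224489 = -47432/224489 ≈ -0.21129)
K - A = 3537 - 1*(-47432/224489) = 3537 + 47432/224489 = 794065025/224489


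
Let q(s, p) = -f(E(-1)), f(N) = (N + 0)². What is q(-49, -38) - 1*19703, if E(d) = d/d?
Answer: -19704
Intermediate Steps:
E(d) = 1
f(N) = N²
q(s, p) = -1 (q(s, p) = -1*1² = -1*1 = -1)
q(-49, -38) - 1*19703 = -1 - 1*19703 = -1 - 19703 = -19704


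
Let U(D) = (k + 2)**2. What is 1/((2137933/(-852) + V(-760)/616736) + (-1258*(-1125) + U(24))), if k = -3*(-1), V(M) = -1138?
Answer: 65682384/92793818363567 ≈ 7.0783e-7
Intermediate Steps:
k = 3
U(D) = 25 (U(D) = (3 + 2)**2 = 5**2 = 25)
1/((2137933/(-852) + V(-760)/616736) + (-1258*(-1125) + U(24))) = 1/((2137933/(-852) - 1138/616736) + (-1258*(-1125) + 25)) = 1/((2137933*(-1/852) - 1138*1/616736) + (1415250 + 25)) = 1/((-2137933/852 - 569/308368) + 1415275) = 1/(-164817652033/65682384 + 1415275) = 1/(92793818363567/65682384) = 65682384/92793818363567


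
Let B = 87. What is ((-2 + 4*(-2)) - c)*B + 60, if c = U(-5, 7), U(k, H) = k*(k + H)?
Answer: 60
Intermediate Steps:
U(k, H) = k*(H + k)
c = -10 (c = -5*(7 - 5) = -5*2 = -10)
((-2 + 4*(-2)) - c)*B + 60 = ((-2 + 4*(-2)) - 1*(-10))*87 + 60 = ((-2 - 8) + 10)*87 + 60 = (-10 + 10)*87 + 60 = 0*87 + 60 = 0 + 60 = 60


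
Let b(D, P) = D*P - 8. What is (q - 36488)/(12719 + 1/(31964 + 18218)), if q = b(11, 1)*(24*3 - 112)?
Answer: -1837062656/638264859 ≈ -2.8782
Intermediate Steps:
b(D, P) = -8 + D*P
q = -120 (q = (-8 + 11*1)*(24*3 - 112) = (-8 + 11)*(72 - 112) = 3*(-40) = -120)
(q - 36488)/(12719 + 1/(31964 + 18218)) = (-120 - 36488)/(12719 + 1/(31964 + 18218)) = -36608/(12719 + 1/50182) = -36608/638264859/50182 = -36608*50182/638264859 = -1837062656/638264859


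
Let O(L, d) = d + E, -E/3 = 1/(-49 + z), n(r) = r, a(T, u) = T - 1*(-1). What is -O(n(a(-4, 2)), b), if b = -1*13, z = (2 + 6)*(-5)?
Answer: 1154/89 ≈ 12.966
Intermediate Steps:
a(T, u) = 1 + T (a(T, u) = T + 1 = 1 + T)
z = -40 (z = 8*(-5) = -40)
b = -13
E = 3/89 (E = -3/(-49 - 40) = -3/(-89) = -3*(-1/89) = 3/89 ≈ 0.033708)
O(L, d) = 3/89 + d (O(L, d) = d + 3/89 = 3/89 + d)
-O(n(a(-4, 2)), b) = -(3/89 - 13) = -1*(-1154/89) = 1154/89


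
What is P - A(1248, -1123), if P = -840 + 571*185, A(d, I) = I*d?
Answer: 1506299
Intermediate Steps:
P = 104795 (P = -840 + 105635 = 104795)
P - A(1248, -1123) = 104795 - (-1123)*1248 = 104795 - 1*(-1401504) = 104795 + 1401504 = 1506299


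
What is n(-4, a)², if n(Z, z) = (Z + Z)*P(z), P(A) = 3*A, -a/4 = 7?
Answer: 451584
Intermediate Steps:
a = -28 (a = -4*7 = -28)
n(Z, z) = 6*Z*z (n(Z, z) = (Z + Z)*(3*z) = (2*Z)*(3*z) = 6*Z*z)
n(-4, a)² = (6*(-4)*(-28))² = 672² = 451584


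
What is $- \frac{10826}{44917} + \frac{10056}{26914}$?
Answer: $\frac{80157194}{604448069} \approx 0.13261$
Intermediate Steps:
$- \frac{10826}{44917} + \frac{10056}{26914} = \left(-10826\right) \frac{1}{44917} + 10056 \cdot \frac{1}{26914} = - \frac{10826}{44917} + \frac{5028}{13457} = \frac{80157194}{604448069}$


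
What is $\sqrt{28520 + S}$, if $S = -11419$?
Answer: $7 \sqrt{349} \approx 130.77$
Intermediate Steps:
$\sqrt{28520 + S} = \sqrt{28520 - 11419} = \sqrt{17101} = 7 \sqrt{349}$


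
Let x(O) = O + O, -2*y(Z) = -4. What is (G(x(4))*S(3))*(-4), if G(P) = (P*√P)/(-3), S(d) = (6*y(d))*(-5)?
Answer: -1280*√2 ≈ -1810.2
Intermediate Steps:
y(Z) = 2 (y(Z) = -½*(-4) = 2)
S(d) = -60 (S(d) = (6*2)*(-5) = 12*(-5) = -60)
x(O) = 2*O
G(P) = -P^(3/2)/3 (G(P) = P^(3/2)*(-⅓) = -P^(3/2)/3)
(G(x(4))*S(3))*(-4) = (-16*√2/3*(-60))*(-4) = (320*√2)*(-4) = -1280*√2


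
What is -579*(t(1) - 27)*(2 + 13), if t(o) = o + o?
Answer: 217125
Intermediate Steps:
t(o) = 2*o
-579*(t(1) - 27)*(2 + 13) = -579*(2*1 - 27)*(2 + 13) = -579*(2 - 27)*15 = -(-14475)*15 = -579*(-375) = 217125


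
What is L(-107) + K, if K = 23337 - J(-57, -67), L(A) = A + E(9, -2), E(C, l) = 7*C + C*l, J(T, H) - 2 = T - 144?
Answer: 23474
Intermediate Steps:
J(T, H) = -142 + T (J(T, H) = 2 + (T - 144) = 2 + (-144 + T) = -142 + T)
L(A) = 45 + A (L(A) = A + 9*(7 - 2) = A + 9*5 = A + 45 = 45 + A)
K = 23536 (K = 23337 - (-142 - 57) = 23337 - 1*(-199) = 23337 + 199 = 23536)
L(-107) + K = (45 - 107) + 23536 = -62 + 23536 = 23474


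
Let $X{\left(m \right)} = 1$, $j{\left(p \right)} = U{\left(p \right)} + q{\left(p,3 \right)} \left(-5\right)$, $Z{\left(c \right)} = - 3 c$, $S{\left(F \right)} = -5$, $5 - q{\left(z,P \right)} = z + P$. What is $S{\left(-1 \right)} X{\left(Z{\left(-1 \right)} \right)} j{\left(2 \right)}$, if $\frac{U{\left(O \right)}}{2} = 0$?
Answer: $0$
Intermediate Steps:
$q{\left(z,P \right)} = 5 - P - z$ ($q{\left(z,P \right)} = 5 - \left(z + P\right) = 5 - \left(P + z\right) = 5 - P - z$)
$U{\left(O \right)} = 0$ ($U{\left(O \right)} = 2 \cdot 0 = 0$)
$j{\left(p \right)} = -10 + 5 p$ ($j{\left(p \right)} = 0 + \left(5 - 3 - p\right) \left(-5\right) = 0 + \left(2 - p\right) \left(-5\right) = 0 + \left(-10 + 5 p\right) = -10 + 5 p$)
$S{\left(-1 \right)} X{\left(Z{\left(-1 \right)} \right)} j{\left(2 \right)} = \left(-5\right) 1 \left(-10 + 5 \cdot 2\right) = - 5 \left(-10 + 10\right) = \left(-5\right) 0 = 0$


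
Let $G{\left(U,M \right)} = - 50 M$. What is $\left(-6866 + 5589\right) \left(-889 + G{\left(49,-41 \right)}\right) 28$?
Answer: $-41512716$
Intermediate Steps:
$\left(-6866 + 5589\right) \left(-889 + G{\left(49,-41 \right)}\right) 28 = \left(-6866 + 5589\right) \left(-889 - -2050\right) 28 = - 1277 \left(-889 + 2050\right) 28 = \left(-1277\right) 1161 \cdot 28 = \left(-1482597\right) 28 = -41512716$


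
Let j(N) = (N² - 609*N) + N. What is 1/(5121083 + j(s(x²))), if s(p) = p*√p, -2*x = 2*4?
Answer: 1/5086267 ≈ 1.9661e-7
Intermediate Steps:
x = -4 ≈ -4.0000
s(p) = p^(3/2)
j(N) = N² - 608*N
1/(5121083 + j(s(x²))) = 1/(5121083 + ((-4)²)^(3/2)*(-608 + ((-4)²)^(3/2))) = 1/(5121083 + 16^(3/2)*(-608 + 16^(3/2))) = 1/(5121083 + 64*(-608 + 64)) = 1/(5121083 + 64*(-544)) = 1/(5121083 - 34816) = 1/5086267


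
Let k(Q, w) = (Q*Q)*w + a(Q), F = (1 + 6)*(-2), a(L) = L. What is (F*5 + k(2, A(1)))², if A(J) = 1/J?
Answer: 4096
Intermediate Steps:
F = -14 (F = 7*(-2) = -14)
k(Q, w) = Q + w*Q² (k(Q, w) = (Q*Q)*w + Q = Q²*w + Q = w*Q² + Q = Q + w*Q²)
(F*5 + k(2, A(1)))² = (-14*5 + 2*(1 + 2/1))² = (-70 + 2*(1 + 2*1))² = (-70 + 2*(1 + 2))² = (-70 + 2*3)² = (-70 + 6)² = (-64)² = 4096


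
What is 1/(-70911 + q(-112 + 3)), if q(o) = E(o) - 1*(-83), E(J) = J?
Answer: -1/70937 ≈ -1.4097e-5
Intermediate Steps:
q(o) = 83 + o (q(o) = o - 1*(-83) = o + 83 = 83 + o)
1/(-70911 + q(-112 + 3)) = 1/(-70911 + (83 + (-112 + 3))) = 1/(-70911 + (83 - 109)) = 1/(-70911 - 26) = 1/(-70937) = -1/70937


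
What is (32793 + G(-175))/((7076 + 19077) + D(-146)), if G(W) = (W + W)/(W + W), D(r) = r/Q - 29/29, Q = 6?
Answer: 98382/78383 ≈ 1.2551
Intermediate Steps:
D(r) = -1 + r/6 (D(r) = r/6 - 29/29 = r*(1/6) - 29*1/29 = r/6 - 1 = -1 + r/6)
G(W) = 1 (G(W) = (2*W)/((2*W)) = (2*W)*(1/(2*W)) = 1)
(32793 + G(-175))/((7076 + 19077) + D(-146)) = (32793 + 1)/((7076 + 19077) + (-1 + (1/6)*(-146))) = 32794/(26153 + (-1 - 73/3)) = 32794/(26153 - 76/3) = 32794/(78383/3) = 32794*(3/78383) = 98382/78383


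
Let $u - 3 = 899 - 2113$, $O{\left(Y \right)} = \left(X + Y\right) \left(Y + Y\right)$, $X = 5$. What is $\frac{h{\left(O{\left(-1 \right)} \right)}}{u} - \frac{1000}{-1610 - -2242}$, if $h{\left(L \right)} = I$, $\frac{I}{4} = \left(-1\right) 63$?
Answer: $- \frac{18781}{13667} \approx -1.3742$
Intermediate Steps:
$O{\left(Y \right)} = 2 Y \left(5 + Y\right)$ ($O{\left(Y \right)} = \left(5 + Y\right) \left(Y + Y\right) = \left(5 + Y\right) 2 Y = 2 Y \left(5 + Y\right)$)
$u = -1211$ ($u = 3 + \left(899 - 2113\right) = 3 - 1214 = -1211$)
$I = -252$ ($I = 4 \left(\left(-1\right) 63\right) = 4 \left(-63\right) = -252$)
$h{\left(L \right)} = -252$
$\frac{h{\left(O{\left(-1 \right)} \right)}}{u} - \frac{1000}{-1610 - -2242} = - \frac{252}{-1211} - \frac{1000}{-1610 - -2242} = \left(-252\right) \left(- \frac{1}{1211}\right) - \frac{1000}{-1610 + 2242} = \frac{36}{173} - \frac{1000}{632} = \frac{36}{173} - \frac{125}{79} = - \frac{18781}{13667}$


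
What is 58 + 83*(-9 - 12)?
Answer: -1685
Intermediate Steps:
58 + 83*(-9 - 12) = 58 + 83*(-21) = 58 - 1743 = -1685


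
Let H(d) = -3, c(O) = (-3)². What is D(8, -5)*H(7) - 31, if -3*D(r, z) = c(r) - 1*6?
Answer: -28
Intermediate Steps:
c(O) = 9
D(r, z) = -1 (D(r, z) = -(9 - 1*6)/3 = -(9 - 6)/3 = -⅓*3 = -1)
D(8, -5)*H(7) - 31 = -1*(-3) - 31 = 3 - 31 = -28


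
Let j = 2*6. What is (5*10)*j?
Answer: 600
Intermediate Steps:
j = 12
(5*10)*j = (5*10)*12 = 50*12 = 600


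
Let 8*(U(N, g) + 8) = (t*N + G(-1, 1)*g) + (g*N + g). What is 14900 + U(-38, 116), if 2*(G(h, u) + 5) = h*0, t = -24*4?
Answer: 14739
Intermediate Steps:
t = -96
G(h, u) = -5 (G(h, u) = -5 + (h*0)/2 = -5 + (1/2)*0 = -5 + 0 = -5)
U(N, g) = -8 - 12*N - g/2 + N*g/8 (U(N, g) = -8 + ((-96*N - 5*g) + (g*N + g))/8 = -8 + ((-96*N - 5*g) + (N*g + g))/8 = -8 + ((-96*N - 5*g) + (g + N*g))/8 = -8 + (-96*N - 4*g + N*g)/8 = -8 + (-12*N - g/2 + N*g/8) = -8 - 12*N - g/2 + N*g/8)
14900 + U(-38, 116) = 14900 + (-8 - 12*(-38) - 1/2*116 + (1/8)*(-38)*116) = 14900 + (-8 + 456 - 58 - 551) = 14900 - 161 = 14739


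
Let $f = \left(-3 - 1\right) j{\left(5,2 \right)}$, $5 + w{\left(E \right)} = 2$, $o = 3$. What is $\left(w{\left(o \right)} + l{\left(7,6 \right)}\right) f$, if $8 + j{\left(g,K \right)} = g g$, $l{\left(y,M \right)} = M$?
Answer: $-204$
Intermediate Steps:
$j{\left(g,K \right)} = -8 + g^{2}$ ($j{\left(g,K \right)} = -8 + g g = -8 + g^{2}$)
$w{\left(E \right)} = -3$ ($w{\left(E \right)} = -5 + 2 = -3$)
$f = -68$ ($f = \left(-3 - 1\right) \left(-8 + 5^{2}\right) = - 4 \left(-8 + 25\right) = \left(-4\right) 17 = -68$)
$\left(w{\left(o \right)} + l{\left(7,6 \right)}\right) f = \left(-3 + 6\right) \left(-68\right) = 3 \left(-68\right) = -204$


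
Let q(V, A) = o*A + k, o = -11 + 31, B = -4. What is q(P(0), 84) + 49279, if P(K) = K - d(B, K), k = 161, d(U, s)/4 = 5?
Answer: 51120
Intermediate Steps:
d(U, s) = 20 (d(U, s) = 4*5 = 20)
o = 20
P(K) = -20 + K (P(K) = K - 1*20 = K - 20 = -20 + K)
q(V, A) = 161 + 20*A (q(V, A) = 20*A + 161 = 161 + 20*A)
q(P(0), 84) + 49279 = (161 + 20*84) + 49279 = (161 + 1680) + 49279 = 1841 + 49279 = 51120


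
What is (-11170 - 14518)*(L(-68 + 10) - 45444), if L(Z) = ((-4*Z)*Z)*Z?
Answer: -18880782752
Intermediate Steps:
L(Z) = -4*Z**3 (L(Z) = (-4*Z**2)*Z = -4*Z**3)
(-11170 - 14518)*(L(-68 + 10) - 45444) = (-11170 - 14518)*(-4*(-68 + 10)**3 - 45444) = -25688*(-4*(-58)**3 - 45444) = -25688*(-4*(-195112) - 45444) = -25688*(780448 - 45444) = -25688*735004 = -18880782752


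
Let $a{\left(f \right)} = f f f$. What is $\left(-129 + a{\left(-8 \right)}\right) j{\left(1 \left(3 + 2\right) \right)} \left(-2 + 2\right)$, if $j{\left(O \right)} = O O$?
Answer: $0$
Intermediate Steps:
$a{\left(f \right)} = f^{3}$ ($a{\left(f \right)} = f^{2} f = f^{3}$)
$j{\left(O \right)} = O^{2}$
$\left(-129 + a{\left(-8 \right)}\right) j{\left(1 \left(3 + 2\right) \right)} \left(-2 + 2\right) = \left(-129 + \left(-8\right)^{3}\right) \left(1 \left(3 + 2\right)\right)^{2} \left(-2 + 2\right) = \left(-129 - 512\right) \left(1 \cdot 5\right)^{2} \cdot 0 = - 641 \cdot 5^{2} \cdot 0 = - 641 \cdot 25 \cdot 0 = \left(-641\right) 0 = 0$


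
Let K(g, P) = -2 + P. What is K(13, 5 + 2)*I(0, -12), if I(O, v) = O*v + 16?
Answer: 80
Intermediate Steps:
I(O, v) = 16 + O*v
K(13, 5 + 2)*I(0, -12) = (-2 + (5 + 2))*(16 + 0*(-12)) = (-2 + 7)*(16 + 0) = 5*16 = 80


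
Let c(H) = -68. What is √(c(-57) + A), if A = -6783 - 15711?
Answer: I*√22562 ≈ 150.21*I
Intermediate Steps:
A = -22494
√(c(-57) + A) = √(-68 - 22494) = √(-22562) = I*√22562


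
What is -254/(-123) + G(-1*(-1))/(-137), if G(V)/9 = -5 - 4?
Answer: 44761/16851 ≈ 2.6563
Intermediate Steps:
G(V) = -81 (G(V) = 9*(-5 - 4) = 9*(-9) = -81)
-254/(-123) + G(-1*(-1))/(-137) = -254/(-123) - 81/(-137) = -254*(-1/123) - 81*(-1/137) = 254/123 + 81/137 = 44761/16851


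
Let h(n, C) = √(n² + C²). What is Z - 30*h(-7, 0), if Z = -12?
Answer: -222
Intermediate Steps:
h(n, C) = √(C² + n²)
Z - 30*h(-7, 0) = -12 - 30*√(0² + (-7)²) = -12 - 30*√(0 + 49) = -12 - 30*√49 = -12 - 30*7 = -12 - 210 = -222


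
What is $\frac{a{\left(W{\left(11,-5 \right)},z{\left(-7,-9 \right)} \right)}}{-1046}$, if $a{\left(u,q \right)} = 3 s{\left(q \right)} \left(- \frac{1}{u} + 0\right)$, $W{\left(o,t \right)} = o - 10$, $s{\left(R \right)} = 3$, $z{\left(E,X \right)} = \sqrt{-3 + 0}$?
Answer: $\frac{9}{1046} \approx 0.0086042$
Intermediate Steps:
$z{\left(E,X \right)} = i \sqrt{3}$ ($z{\left(E,X \right)} = \sqrt{-3} = i \sqrt{3}$)
$W{\left(o,t \right)} = -10 + o$
$a{\left(u,q \right)} = - \frac{9}{u}$ ($a{\left(u,q \right)} = 3 \cdot 3 \left(- \frac{1}{u} + 0\right) = 9 \left(- \frac{1}{u}\right) = - \frac{9}{u}$)
$\frac{a{\left(W{\left(11,-5 \right)},z{\left(-7,-9 \right)} \right)}}{-1046} = \frac{\left(-9\right) \frac{1}{-10 + 11}}{-1046} = - \frac{9}{1} \left(- \frac{1}{1046}\right) = \left(-9\right) 1 \left(- \frac{1}{1046}\right) = \left(-9\right) \left(- \frac{1}{1046}\right) = \frac{9}{1046}$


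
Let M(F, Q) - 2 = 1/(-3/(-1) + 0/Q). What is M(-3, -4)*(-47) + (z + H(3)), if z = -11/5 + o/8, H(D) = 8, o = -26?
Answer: -6427/60 ≈ -107.12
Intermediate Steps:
M(F, Q) = 7/3 (M(F, Q) = 2 + 1/(-3/(-1) + 0/Q) = 2 + 1/(-3*(-1) + 0) = 2 + 1/(3 + 0) = 2 + 1/3 = 7/3)
z = -109/20 (z = -11/5 - 26/8 = -11*1/5 - 26*1/8 = -11/5 - 13/4 = -109/20 ≈ -5.4500)
M(-3, -4)*(-47) + (z + H(3)) = (7/3)*(-47) + (-109/20 + 8) = -329/3 + 51/20 = -6427/60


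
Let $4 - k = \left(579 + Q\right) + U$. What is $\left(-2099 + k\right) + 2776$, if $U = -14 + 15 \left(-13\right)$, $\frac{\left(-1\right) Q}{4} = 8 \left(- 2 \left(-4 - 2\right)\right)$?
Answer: $695$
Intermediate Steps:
$Q = -384$ ($Q = - 4 \cdot 8 \left(- 2 \left(-4 - 2\right)\right) = - 4 \cdot 8 \left(\left(-2\right) \left(-6\right)\right) = - 4 \cdot 8 \cdot 12 = \left(-4\right) 96 = -384$)
$U = -209$ ($U = -14 - 195 = -209$)
$k = 18$ ($k = 4 - \left(\left(579 - 384\right) - 209\right) = 4 - \left(195 - 209\right) = 4 - -14 = 4 + 14 = 18$)
$\left(-2099 + k\right) + 2776 = \left(-2099 + 18\right) + 2776 = -2081 + 2776 = 695$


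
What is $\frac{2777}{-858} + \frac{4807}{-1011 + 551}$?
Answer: $- \frac{117431}{8580} \approx -13.687$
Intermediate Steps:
$\frac{2777}{-858} + \frac{4807}{-1011 + 551} = 2777 \left(- \frac{1}{858}\right) + \frac{4807}{-460} = - \frac{2777}{858} + 4807 \left(- \frac{1}{460}\right) = - \frac{2777}{858} - \frac{209}{20} = - \frac{117431}{8580}$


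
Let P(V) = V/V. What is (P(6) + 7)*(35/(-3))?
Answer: -280/3 ≈ -93.333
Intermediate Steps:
P(V) = 1
(P(6) + 7)*(35/(-3)) = (1 + 7)*(35/(-3)) = 8*(35*(-1/3)) = 8*(-35/3) = -280/3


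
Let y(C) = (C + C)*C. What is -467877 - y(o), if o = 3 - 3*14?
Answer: -470919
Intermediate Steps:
o = -39 (o = 3 - 42 = -39)
y(C) = 2*C**2 (y(C) = (2*C)*C = 2*C**2)
-467877 - y(o) = -467877 - 2*(-39)**2 = -467877 - 2*1521 = -467877 - 1*3042 = -467877 - 3042 = -470919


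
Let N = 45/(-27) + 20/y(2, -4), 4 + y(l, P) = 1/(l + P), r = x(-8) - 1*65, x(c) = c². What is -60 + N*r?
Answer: -485/9 ≈ -53.889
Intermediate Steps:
r = -1 (r = (-8)² - 1*65 = 64 - 65 = -1)
y(l, P) = -4 + 1/(P + l) (y(l, P) = -4 + 1/(l + P) = -4 + 1/(P + l))
N = -55/9 (N = 45/(-27) + 20/(((1 - 4*(-4) - 4*2)/(-4 + 2))) = 45*(-1/27) + 20/(((1 + 16 - 8)/(-2))) = -5/3 + 20/((-½*9)) = -5/3 + 20/(-9/2) = -5/3 + 20*(-2/9) = -5/3 - 40/9 = -55/9 ≈ -6.1111)
-60 + N*r = -60 - 55/9*(-1) = -60 + 55/9 = -485/9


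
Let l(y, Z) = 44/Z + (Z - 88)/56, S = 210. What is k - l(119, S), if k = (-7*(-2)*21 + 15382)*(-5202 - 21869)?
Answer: -178233299323/420 ≈ -4.2437e+8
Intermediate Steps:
l(y, Z) = -11/7 + 44/Z + Z/56 (l(y, Z) = 44/Z + (-88 + Z)*(1/56) = 44/Z + (-11/7 + Z/56) = -11/7 + 44/Z + Z/56)
k = -424364996 (k = (14*21 + 15382)*(-27071) = (294 + 15382)*(-27071) = 15676*(-27071) = -424364996)
k - l(119, S) = -424364996 - (2464 + 210*(-88 + 210))/(56*210) = -424364996 - (2464 + 210*122)/(56*210) = -424364996 - (2464 + 25620)/(56*210) = -424364996 - 28084/(56*210) = -424364996 - 1*1003/420 = -424364996 - 1003/420 = -178233299323/420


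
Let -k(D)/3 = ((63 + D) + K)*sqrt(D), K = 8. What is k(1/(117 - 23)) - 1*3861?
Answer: -3861 - 20025*sqrt(94)/8836 ≈ -3883.0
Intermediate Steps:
k(D) = -3*sqrt(D)*(71 + D) (k(D) = -3*((63 + D) + 8)*sqrt(D) = -3*(71 + D)*sqrt(D) = -3*sqrt(D)*(71 + D))
k(1/(117 - 23)) - 1*3861 = 3*sqrt(1/(117 - 23))*(-71 - 1/(117 - 23)) - 1*3861 = 3*sqrt(1/94)*(-71 - 1/94) - 3861 = 3*sqrt(1/94)*(-71 - 1*1/94) - 3861 = 3*(sqrt(94)/94)*(-71 - 1/94) - 3861 = 3*(sqrt(94)/94)*(-6675/94) - 3861 = -20025*sqrt(94)/8836 - 3861 = -3861 - 20025*sqrt(94)/8836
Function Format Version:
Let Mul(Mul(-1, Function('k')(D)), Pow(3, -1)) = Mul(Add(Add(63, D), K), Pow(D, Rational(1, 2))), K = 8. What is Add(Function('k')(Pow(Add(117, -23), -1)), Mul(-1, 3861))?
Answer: Add(-3861, Mul(Rational(-20025, 8836), Pow(94, Rational(1, 2)))) ≈ -3883.0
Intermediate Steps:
Function('k')(D) = Mul(-3, Pow(D, Rational(1, 2)), Add(71, D)) (Function('k')(D) = Mul(-3, Mul(Add(Add(63, D), 8), Pow(D, Rational(1, 2)))) = Mul(-3, Mul(Add(71, D), Pow(D, Rational(1, 2)))) = Mul(-3, Mul(Pow(D, Rational(1, 2)), Add(71, D))) = Mul(-3, Pow(D, Rational(1, 2)), Add(71, D)))
Add(Function('k')(Pow(Add(117, -23), -1)), Mul(-1, 3861)) = Add(Mul(3, Pow(Pow(Add(117, -23), -1), Rational(1, 2)), Add(-71, Mul(-1, Pow(Add(117, -23), -1)))), Mul(-1, 3861)) = Add(Mul(3, Pow(Pow(94, -1), Rational(1, 2)), Add(-71, Mul(-1, Pow(94, -1)))), -3861) = Add(Mul(3, Pow(Rational(1, 94), Rational(1, 2)), Add(-71, Mul(-1, Rational(1, 94)))), -3861) = Add(Mul(3, Mul(Rational(1, 94), Pow(94, Rational(1, 2))), Add(-71, Rational(-1, 94))), -3861) = Add(Mul(3, Mul(Rational(1, 94), Pow(94, Rational(1, 2))), Rational(-6675, 94)), -3861) = Add(Mul(Rational(-20025, 8836), Pow(94, Rational(1, 2))), -3861) = Add(-3861, Mul(Rational(-20025, 8836), Pow(94, Rational(1, 2))))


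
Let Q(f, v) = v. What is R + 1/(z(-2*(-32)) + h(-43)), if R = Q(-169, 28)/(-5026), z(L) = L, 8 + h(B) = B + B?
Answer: -419/10770 ≈ -0.038904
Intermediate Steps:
h(B) = -8 + 2*B (h(B) = -8 + (B + B) = -8 + 2*B)
R = -2/359 (R = 28/(-5026) = 28*(-1/5026) = -2/359 ≈ -0.0055710)
R + 1/(z(-2*(-32)) + h(-43)) = -2/359 + 1/(-2*(-32) + (-8 + 2*(-43))) = -2/359 + 1/(64 + (-8 - 86)) = -2/359 + 1/(64 - 94) = -2/359 + 1/(-30) = -2/359 - 1/30 = -419/10770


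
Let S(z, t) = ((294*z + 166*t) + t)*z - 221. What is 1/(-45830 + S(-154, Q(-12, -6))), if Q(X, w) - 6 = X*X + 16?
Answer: 1/2657265 ≈ 3.7633e-7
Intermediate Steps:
Q(X, w) = 22 + X**2 (Q(X, w) = 6 + (X*X + 16) = 6 + (X**2 + 16) = 6 + (16 + X**2) = 22 + X**2)
S(z, t) = -221 + z*(167*t + 294*z) (S(z, t) = ((166*t + 294*z) + t)*z - 221 = (167*t + 294*z)*z - 221 = z*(167*t + 294*z) - 221 = -221 + z*(167*t + 294*z))
1/(-45830 + S(-154, Q(-12, -6))) = 1/(-45830 + (-221 + 294*(-154)**2 + 167*(22 + (-12)**2)*(-154))) = 1/(-45830 + (-221 + 294*23716 + 167*(22 + 144)*(-154))) = 1/(-45830 + (-221 + 6972504 + 167*166*(-154))) = 1/(-45830 + (-221 + 6972504 - 4269188)) = 1/(-45830 + 2703095) = 1/2657265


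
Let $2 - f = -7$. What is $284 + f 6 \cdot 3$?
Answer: $446$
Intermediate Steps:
$f = 9$ ($f = 2 - -7 = 2 + 7 = 9$)
$284 + f 6 \cdot 3 = 284 + 9 \cdot 6 \cdot 3 = 284 + 54 \cdot 3 = 284 + 162 = 446$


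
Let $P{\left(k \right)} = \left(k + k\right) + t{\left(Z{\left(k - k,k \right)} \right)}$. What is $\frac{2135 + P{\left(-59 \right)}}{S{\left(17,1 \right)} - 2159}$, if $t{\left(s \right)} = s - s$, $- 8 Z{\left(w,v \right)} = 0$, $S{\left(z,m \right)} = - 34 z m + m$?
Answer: $- \frac{2017}{2736} \approx -0.73721$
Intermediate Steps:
$S{\left(z,m \right)} = m - 34 m z$ ($S{\left(z,m \right)} = - 34 m z + m = m - 34 m z$)
$Z{\left(w,v \right)} = 0$ ($Z{\left(w,v \right)} = \left(- \frac{1}{8}\right) 0 = 0$)
$t{\left(s \right)} = 0$
$P{\left(k \right)} = 2 k$ ($P{\left(k \right)} = \left(k + k\right) + 0 = 2 k + 0 = 2 k$)
$\frac{2135 + P{\left(-59 \right)}}{S{\left(17,1 \right)} - 2159} = \frac{2135 + 2 \left(-59\right)}{1 \left(1 - 578\right) - 2159} = \frac{2135 - 118}{1 \left(1 - 578\right) - 2159} = \frac{2017}{1 \left(-577\right) - 2159} = \frac{2017}{-577 - 2159} = \frac{2017}{-2736} = 2017 \left(- \frac{1}{2736}\right) = - \frac{2017}{2736}$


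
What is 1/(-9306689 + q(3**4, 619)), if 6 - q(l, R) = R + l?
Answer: -1/9307383 ≈ -1.0744e-7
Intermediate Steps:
q(l, R) = 6 - R - l (q(l, R) = 6 - (R + l) = 6 + (-R - l) = 6 - R - l)
1/(-9306689 + q(3**4, 619)) = 1/(-9306689 + (6 - 1*619 - 1*3**4)) = 1/(-9306689 + (6 - 619 - 1*81)) = 1/(-9306689 + (6 - 619 - 81)) = 1/(-9306689 - 694) = 1/(-9307383) = -1/9307383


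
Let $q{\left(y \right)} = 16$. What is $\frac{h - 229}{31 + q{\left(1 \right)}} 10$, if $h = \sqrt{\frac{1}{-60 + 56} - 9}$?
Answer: $- \frac{2290}{47} + \frac{5 i \sqrt{37}}{47} \approx -48.723 + 0.6471 i$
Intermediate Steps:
$h = \frac{i \sqrt{37}}{2}$ ($h = \sqrt{\frac{1}{-4} - 9} = \sqrt{- \frac{1}{4} - 9} = \sqrt{- \frac{37}{4}} = \frac{i \sqrt{37}}{2} \approx 3.0414 i$)
$\frac{h - 229}{31 + q{\left(1 \right)}} 10 = \frac{\frac{i \sqrt{37}}{2} - 229}{31 + 16} \cdot 10 = \frac{-229 + \frac{i \sqrt{37}}{2}}{47} \cdot 10 = \left(-229 + \frac{i \sqrt{37}}{2}\right) \frac{1}{47} \cdot 10 = \left(- \frac{229}{47} + \frac{i \sqrt{37}}{94}\right) 10 = - \frac{2290}{47} + \frac{5 i \sqrt{37}}{47}$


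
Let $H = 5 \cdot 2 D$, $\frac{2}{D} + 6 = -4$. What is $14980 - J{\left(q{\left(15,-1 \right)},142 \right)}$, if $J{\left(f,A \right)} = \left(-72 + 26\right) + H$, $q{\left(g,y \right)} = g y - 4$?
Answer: $15028$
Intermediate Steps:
$D = - \frac{1}{5}$ ($D = \frac{2}{-6 - 4} = \frac{2}{-10} = 2 \left(- \frac{1}{10}\right) = - \frac{1}{5} \approx -0.2$)
$H = -2$ ($H = 5 \cdot 2 \left(- \frac{1}{5}\right) = 10 \left(- \frac{1}{5}\right) = -2$)
$q{\left(g,y \right)} = -4 + g y$
$J{\left(f,A \right)} = -48$ ($J{\left(f,A \right)} = \left(-72 + 26\right) - 2 = -46 - 2 = -48$)
$14980 - J{\left(q{\left(15,-1 \right)},142 \right)} = 14980 - -48 = 14980 + 48 = 15028$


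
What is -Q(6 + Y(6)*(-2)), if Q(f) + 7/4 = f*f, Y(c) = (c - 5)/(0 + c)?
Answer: -1093/36 ≈ -30.361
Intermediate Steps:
Y(c) = (-5 + c)/c
Q(f) = -7/4 + f² (Q(f) = -7/4 + f*f = -7/4 + f²)
-Q(6 + Y(6)*(-2)) = -(-7/4 + (6 + ((-5 + 6)/6)*(-2))²) = -(-7/4 + (6 + ((⅙)*1)*(-2))²) = -(-7/4 + (6 + (⅙)*(-2))²) = -(-7/4 + (6 - ⅓)²) = -(-7/4 + (17/3)²) = -(-7/4 + 289/9) = -1*1093/36 = -1093/36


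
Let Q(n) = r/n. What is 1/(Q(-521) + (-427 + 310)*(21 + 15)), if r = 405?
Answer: -521/2194857 ≈ -0.00023737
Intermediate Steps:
Q(n) = 405/n
1/(Q(-521) + (-427 + 310)*(21 + 15)) = 1/(405/(-521) + (-427 + 310)*(21 + 15)) = 1/(405*(-1/521) - 117*36) = 1/(-405/521 - 4212) = 1/(-2194857/521) = -521/2194857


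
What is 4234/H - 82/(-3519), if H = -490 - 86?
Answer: -275041/37536 ≈ -7.3274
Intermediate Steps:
H = -576
4234/H - 82/(-3519) = 4234/(-576) - 82/(-3519) = 4234*(-1/576) - 82*(-1/3519) = -2117/288 + 82/3519 = -275041/37536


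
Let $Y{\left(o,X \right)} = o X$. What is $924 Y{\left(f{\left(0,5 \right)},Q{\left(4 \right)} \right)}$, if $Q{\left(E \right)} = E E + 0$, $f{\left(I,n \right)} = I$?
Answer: $0$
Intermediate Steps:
$Q{\left(E \right)} = E^{2}$ ($Q{\left(E \right)} = E^{2} + 0 = E^{2}$)
$Y{\left(o,X \right)} = X o$
$924 Y{\left(f{\left(0,5 \right)},Q{\left(4 \right)} \right)} = 924 \cdot 4^{2} \cdot 0 = 924 \cdot 16 \cdot 0 = 924 \cdot 0 = 0$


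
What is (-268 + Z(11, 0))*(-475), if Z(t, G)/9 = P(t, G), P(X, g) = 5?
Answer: 105925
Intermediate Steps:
Z(t, G) = 45 (Z(t, G) = 9*5 = 45)
(-268 + Z(11, 0))*(-475) = (-268 + 45)*(-475) = -223*(-475) = 105925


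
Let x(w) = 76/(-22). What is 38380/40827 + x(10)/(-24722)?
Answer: 5219342693/5551288017 ≈ 0.94020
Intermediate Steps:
x(w) = -38/11 (x(w) = 76*(-1/22) = -38/11)
38380/40827 + x(10)/(-24722) = 38380/40827 - 38/11/(-24722) = 38380*(1/40827) - 38/11*(-1/24722) = 38380/40827 + 19/135971 = 5219342693/5551288017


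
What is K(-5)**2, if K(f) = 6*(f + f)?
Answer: 3600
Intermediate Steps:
K(f) = 12*f (K(f) = 6*(2*f) = 12*f)
K(-5)**2 = (12*(-5))**2 = (-60)**2 = 3600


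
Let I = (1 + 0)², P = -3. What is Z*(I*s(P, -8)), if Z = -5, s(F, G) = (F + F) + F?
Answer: 45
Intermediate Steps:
I = 1 (I = 1² = 1)
s(F, G) = 3*F (s(F, G) = 2*F + F = 3*F)
Z*(I*s(P, -8)) = -5*3*(-3) = -5*(-9) = 45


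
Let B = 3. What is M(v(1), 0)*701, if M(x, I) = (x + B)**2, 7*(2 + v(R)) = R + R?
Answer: 56781/49 ≈ 1158.8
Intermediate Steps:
v(R) = -2 + 2*R/7 (v(R) = -2 + (R + R)/7 = -2 + (2*R)/7 = -2 + 2*R/7)
M(x, I) = (3 + x)**2 (M(x, I) = (x + 3)**2 = (3 + x)**2)
M(v(1), 0)*701 = (3 + (-2 + (2/7)*1))**2*701 = (3 + (-2 + 2/7))**2*701 = (3 - 12/7)**2*701 = (9/7)**2*701 = (81/49)*701 = 56781/49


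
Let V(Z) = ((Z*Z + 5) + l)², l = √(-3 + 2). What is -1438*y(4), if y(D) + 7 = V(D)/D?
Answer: -148114 - 15099*I ≈ -1.4811e+5 - 15099.0*I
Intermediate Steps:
l = I (l = √(-1) = I ≈ 1.0*I)
V(Z) = (5 + I + Z²)² (V(Z) = ((Z*Z + 5) + I)² = ((Z² + 5) + I)² = ((5 + Z²) + I)² = (5 + I + Z²)²)
y(D) = -7 + (5 + I + D²)²/D
-1438*y(4) = -1438*(-7 + (5 + I + 4²)²/4) = -1438*(-7 + (5 + I + 16)²/4) = -1438*(-7 + (21 + I)²/4) = 10066 - 719*(21 + I)²/2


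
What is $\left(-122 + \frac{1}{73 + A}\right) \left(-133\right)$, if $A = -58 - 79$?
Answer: $\frac{1038597}{64} \approx 16228.0$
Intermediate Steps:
$A = -137$
$\left(-122 + \frac{1}{73 + A}\right) \left(-133\right) = \left(-122 + \frac{1}{73 - 137}\right) \left(-133\right) = \left(-122 + \frac{1}{-64}\right) \left(-133\right) = \left(-122 - \frac{1}{64}\right) \left(-133\right) = \left(- \frac{7809}{64}\right) \left(-133\right) = \frac{1038597}{64}$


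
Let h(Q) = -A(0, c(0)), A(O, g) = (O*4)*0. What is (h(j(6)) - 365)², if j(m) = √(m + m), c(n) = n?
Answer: 133225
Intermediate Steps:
A(O, g) = 0 (A(O, g) = (4*O)*0 = 0)
j(m) = √2*√m (j(m) = √(2*m) = √2*√m)
h(Q) = 0 (h(Q) = -1*0 = 0)
(h(j(6)) - 365)² = (0 - 365)² = (-365)² = 133225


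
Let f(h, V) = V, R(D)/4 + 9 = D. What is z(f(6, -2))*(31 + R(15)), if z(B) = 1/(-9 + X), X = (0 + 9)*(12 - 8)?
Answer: 55/27 ≈ 2.0370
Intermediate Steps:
R(D) = -36 + 4*D
X = 36 (X = 9*4 = 36)
z(B) = 1/27 (z(B) = 1/(-9 + 36) = 1/27)
z(f(6, -2))*(31 + R(15)) = (31 + (-36 + 4*15))/27 = (31 + (-36 + 60))/27 = (31 + 24)/27 = (1/27)*55 = 55/27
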